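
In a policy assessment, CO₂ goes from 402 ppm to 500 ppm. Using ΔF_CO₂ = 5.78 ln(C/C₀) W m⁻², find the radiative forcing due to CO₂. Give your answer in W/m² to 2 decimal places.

ΔF = 1.26 W/m²

CO₂ absorption bands are partially saturated, so forcing scales with the logarithm of the concentration ratio.
CO₂: 5.78 × ln(500/402) = 5.78 × ln(1.24378) = 5.78 × 0.21816 = 1.2610 W/m².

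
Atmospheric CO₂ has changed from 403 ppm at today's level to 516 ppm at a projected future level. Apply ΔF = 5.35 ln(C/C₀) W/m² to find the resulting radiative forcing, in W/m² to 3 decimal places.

ΔF = 1.322 W/m²

CO₂: 5.35 × ln(516/403) = 5.35 × ln(1.28040) = 5.35 × 0.24717 = 1.3224 W/m².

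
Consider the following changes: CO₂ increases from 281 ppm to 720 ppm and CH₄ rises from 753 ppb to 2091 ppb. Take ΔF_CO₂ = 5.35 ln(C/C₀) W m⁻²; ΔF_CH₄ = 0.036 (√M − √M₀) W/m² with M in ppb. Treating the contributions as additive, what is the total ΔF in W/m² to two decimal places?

CO₂: 5.35 × ln(720/281) = 5.35 × ln(2.56228) = 5.35 × 0.94090 = 5.0338 W/m².
CH₄: 0.036 × (√2091 − √753) = 0.036 × (45.7275 − 27.4408) = 0.036 × 18.2867 = 0.6583 W/m².
Total ΔF = 5.0338 + 0.6583 = 5.6921 W/m².

ΔF = 5.69 W/m²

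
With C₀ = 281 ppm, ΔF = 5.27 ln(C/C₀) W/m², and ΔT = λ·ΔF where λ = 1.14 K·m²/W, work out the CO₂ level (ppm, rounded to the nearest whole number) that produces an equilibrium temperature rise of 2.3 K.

Required forcing: ΔF = ΔT/λ = 2.3/1.14 = 2.0175 W/m².
Then ln(C/281) = ΔF/5.27 = 2.0175/5.27 = 0.38283.
So C = 281 × e^0.38283 = 281 × 1.46643 = 412.07 ppm.

C ≈ 412 ppm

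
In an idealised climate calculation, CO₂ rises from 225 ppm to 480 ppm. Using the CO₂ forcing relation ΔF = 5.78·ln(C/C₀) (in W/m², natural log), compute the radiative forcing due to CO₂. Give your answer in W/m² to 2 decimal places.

CO₂: 5.78 × ln(480/225) = 5.78 × ln(2.13333) = 5.78 × 0.75768 = 4.3794 W/m².

ΔF = 4.38 W/m²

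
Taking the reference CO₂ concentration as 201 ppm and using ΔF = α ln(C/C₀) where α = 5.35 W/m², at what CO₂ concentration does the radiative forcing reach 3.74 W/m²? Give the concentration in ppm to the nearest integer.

Set 5.35 ln(C/201) = 3.74, so ln(C/201) = 3.74/5.35 = 0.69907.
Then C/201 = e^0.69907 = 2.01188, giving C = 201 × 2.01188 = 404.39 ppm.

C ≈ 404 ppm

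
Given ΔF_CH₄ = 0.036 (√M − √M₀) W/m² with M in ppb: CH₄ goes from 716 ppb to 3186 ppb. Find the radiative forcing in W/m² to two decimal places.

CH₄: 0.036 × (√3186 − √716) = 0.036 × (56.4447 − 26.7582) = 0.036 × 29.6865 = 1.0687 W/m².

ΔF = 1.07 W/m²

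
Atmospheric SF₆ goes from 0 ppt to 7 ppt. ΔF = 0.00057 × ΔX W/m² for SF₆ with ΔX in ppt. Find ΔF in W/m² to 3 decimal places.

SF₆: ΔF = 0.00057 × (7 − 0) = 0.00057 × 7 = 0.0040 W/m².

ΔF = 0.004 W/m²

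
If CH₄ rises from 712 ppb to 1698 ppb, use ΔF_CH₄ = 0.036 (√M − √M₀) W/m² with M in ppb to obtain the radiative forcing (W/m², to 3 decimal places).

CH₄: 0.036 × (√1698 − √712) = 0.036 × (41.2068 − 26.6833) = 0.036 × 14.5235 = 0.5228 W/m².

ΔF = 0.523 W/m²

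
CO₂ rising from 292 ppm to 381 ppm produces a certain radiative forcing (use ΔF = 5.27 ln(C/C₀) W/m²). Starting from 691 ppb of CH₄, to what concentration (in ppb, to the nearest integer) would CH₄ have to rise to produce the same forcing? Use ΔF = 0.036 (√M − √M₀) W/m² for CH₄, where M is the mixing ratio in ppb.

M ≈ 4255 ppb

CO₂ forcing: 5.27 × ln(381/292) = 5.27 × 0.266046 = 1.40206 W/m².
Set 0.036(√M − √691) = 1.40206: √M = 1.40206/0.036 + √691 = 38.9461 + 26.2869 = 65.2330.
M = (65.2330)² = 4255.34 ppb.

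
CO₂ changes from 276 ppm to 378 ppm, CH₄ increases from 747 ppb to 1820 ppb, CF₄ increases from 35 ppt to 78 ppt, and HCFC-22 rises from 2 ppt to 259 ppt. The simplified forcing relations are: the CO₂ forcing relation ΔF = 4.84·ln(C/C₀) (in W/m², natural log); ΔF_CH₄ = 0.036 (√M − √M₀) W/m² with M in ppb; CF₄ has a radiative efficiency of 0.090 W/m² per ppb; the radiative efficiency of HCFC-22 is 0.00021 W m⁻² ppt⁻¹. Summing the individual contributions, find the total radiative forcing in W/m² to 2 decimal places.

ΔF = 2.13 W/m²

CO₂: 4.84 × ln(378/276) = 4.84 × ln(1.36957) = 4.84 × 0.31450 = 1.5222 W/m².
CH₄: 0.036 × (√1820 − √747) = 0.036 × (42.6615 − 27.3313) = 0.036 × 15.3302 = 0.5519 W/m².
CF₄: Δ = 78 − 35 = 43 ppt = 0.043 ppb; ΔF = 0.090 × 0.043 = 0.0039 W/m².
HCFC-22: ΔF = 0.00021 × (259 − 2) = 0.00021 × 257 = 0.0540 W/m².
Total ΔF = 1.5222 + 0.5519 + 0.0039 + 0.0540 = 2.1320 W/m².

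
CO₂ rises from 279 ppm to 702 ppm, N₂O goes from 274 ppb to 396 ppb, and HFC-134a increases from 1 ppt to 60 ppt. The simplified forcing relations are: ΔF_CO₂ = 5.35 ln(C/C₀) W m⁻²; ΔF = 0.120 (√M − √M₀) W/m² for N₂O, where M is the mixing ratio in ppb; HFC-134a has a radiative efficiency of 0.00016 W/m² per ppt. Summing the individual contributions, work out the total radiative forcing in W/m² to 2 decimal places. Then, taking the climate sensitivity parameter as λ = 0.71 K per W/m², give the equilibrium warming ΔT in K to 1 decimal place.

ΔF = 5.35 W/m²; ΔT = 3.8 K

CO₂: 5.35 × ln(702/279) = 5.35 × ln(2.51613) = 5.35 × 0.92272 = 4.9366 W/m².
N₂O: 0.120 × (√396 − √274) = 0.120 × (19.8997 − 16.5529) = 0.120 × 3.3468 = 0.4016 W/m².
HFC-134a: ΔF = 0.00016 × (60 − 1) = 0.00016 × 59 = 0.0094 W/m².
Total ΔF = 4.9366 + 0.4016 + 0.0094 = 5.3476 W/m².
ΔT = λ ΔF = 0.71 × 5.35 = 3.7985 K.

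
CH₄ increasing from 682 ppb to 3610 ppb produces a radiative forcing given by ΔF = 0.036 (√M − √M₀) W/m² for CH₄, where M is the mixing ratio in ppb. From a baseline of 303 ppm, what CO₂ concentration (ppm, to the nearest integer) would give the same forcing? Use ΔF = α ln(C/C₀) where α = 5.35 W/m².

CH₄ forcing: 0.036 × (√3610 − √682) = 0.036 × (60.0833 − 26.1151) = 0.036 × 33.9682 = 1.22286 W/m².
Set 5.35 ln(C/303) = 1.22286: ln(C/303) = 1.22286/5.35 = 0.22857, so C = 303 × e^0.22857 = 303 × 1.25680 = 380.81 ppm.

C ≈ 381 ppm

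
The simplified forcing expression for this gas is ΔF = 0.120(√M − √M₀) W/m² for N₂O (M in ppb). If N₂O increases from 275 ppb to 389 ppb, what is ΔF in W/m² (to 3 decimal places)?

N₂O: 0.120 × (√389 − √275) = 0.120 × (19.7231 − 16.5831) = 0.120 × 3.1400 = 0.3768 W/m².

ΔF = 0.377 W/m²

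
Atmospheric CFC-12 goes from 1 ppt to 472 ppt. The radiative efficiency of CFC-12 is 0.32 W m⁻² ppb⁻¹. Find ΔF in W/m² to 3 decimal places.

ΔF = 0.151 W/m²

CFC-12: Δ = 472 − 1 = 471 ppt = 0.471 ppb; ΔF = 0.32 × 0.471 = 0.1507 W/m².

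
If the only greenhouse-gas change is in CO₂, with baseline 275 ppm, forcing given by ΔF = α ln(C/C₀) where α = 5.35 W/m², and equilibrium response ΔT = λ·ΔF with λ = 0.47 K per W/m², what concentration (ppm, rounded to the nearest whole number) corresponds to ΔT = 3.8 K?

C ≈ 1246 ppm

Required forcing: ΔF = ΔT/λ = 3.8/0.47 = 8.0851 W/m².
Then ln(C/275) = ΔF/5.35 = 8.0851/5.35 = 1.51123.
So C = 275 × e^1.51123 = 275 × 4.53230 = 1246.38 ppm.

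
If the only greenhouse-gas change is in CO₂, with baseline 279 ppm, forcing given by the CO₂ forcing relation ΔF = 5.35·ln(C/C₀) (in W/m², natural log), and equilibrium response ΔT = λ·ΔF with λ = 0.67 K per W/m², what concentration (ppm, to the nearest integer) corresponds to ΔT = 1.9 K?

Required forcing: ΔF = ΔT/λ = 1.9/0.67 = 2.8358 W/m².
Then ln(C/279) = ΔF/5.35 = 2.8358/5.35 = 0.53006.
So C = 279 × e^0.53006 = 279 × 1.69903 = 474.03 ppm.

C ≈ 474 ppm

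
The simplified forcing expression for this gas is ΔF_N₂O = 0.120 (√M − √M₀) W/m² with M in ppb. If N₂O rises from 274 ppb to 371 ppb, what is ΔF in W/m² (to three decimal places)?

ΔF = 0.325 W/m²

N₂O: 0.120 × (√371 − √274) = 0.120 × (19.2614 − 16.5529) = 0.120 × 2.7085 = 0.3250 W/m².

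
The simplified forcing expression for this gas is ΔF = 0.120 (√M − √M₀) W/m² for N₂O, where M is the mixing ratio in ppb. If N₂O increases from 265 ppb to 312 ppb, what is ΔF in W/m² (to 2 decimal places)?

N₂O: 0.120 × (√312 − √265) = 0.120 × (17.6635 − 16.2788) = 0.120 × 1.3847 = 0.1662 W/m².

ΔF = 0.17 W/m²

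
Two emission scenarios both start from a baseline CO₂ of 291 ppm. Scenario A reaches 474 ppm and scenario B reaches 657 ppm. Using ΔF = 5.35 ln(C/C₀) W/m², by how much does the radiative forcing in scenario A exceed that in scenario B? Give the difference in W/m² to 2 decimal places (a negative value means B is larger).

ΔF_A − ΔF_B = -1.75 W/m²

ΔF_A = 5.35 ln(474/291) = 5.35 × 0.48788 = 2.6102 W/m².
ΔF_B = 5.35 ln(657/291) = 5.35 × 0.81436 = 4.3568 W/m².
Difference: 2.6102 − 4.3568 = -1.7466 W/m².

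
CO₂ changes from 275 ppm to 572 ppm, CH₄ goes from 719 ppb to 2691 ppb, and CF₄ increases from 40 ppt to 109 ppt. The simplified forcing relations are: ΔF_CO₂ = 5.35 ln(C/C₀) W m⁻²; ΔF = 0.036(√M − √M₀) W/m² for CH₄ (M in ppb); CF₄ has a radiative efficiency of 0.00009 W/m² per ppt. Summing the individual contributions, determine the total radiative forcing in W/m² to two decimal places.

ΔF = 4.83 W/m²

CO₂: 5.35 × ln(572/275) = 5.35 × ln(2.08000) = 5.35 × 0.73237 = 3.9182 W/m².
CH₄: 0.036 × (√2691 − √719) = 0.036 × (51.8748 − 26.8142) = 0.036 × 25.0606 = 0.9022 W/m².
CF₄: ΔF = 0.00009 × (109 − 40) = 0.00009 × 69 = 0.0062 W/m².
Total ΔF = 3.9182 + 0.9022 + 0.0062 = 4.8266 W/m².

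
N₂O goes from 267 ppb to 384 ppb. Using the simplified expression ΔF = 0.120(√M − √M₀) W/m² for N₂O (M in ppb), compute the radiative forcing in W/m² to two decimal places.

ΔF = 0.39 W/m²

N₂O: 0.120 × (√384 − √267) = 0.120 × (19.5959 − 16.3401) = 0.120 × 3.2558 = 0.3907 W/m².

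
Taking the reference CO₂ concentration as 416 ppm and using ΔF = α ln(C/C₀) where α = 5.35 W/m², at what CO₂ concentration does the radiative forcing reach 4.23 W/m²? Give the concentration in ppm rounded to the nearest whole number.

C ≈ 917 ppm

Set 5.35 ln(C/416) = 4.23, so ln(C/416) = 4.23/5.35 = 0.79065.
Then C/416 = e^0.79065 = 2.20483, giving C = 416 × 2.20483 = 917.21 ppm.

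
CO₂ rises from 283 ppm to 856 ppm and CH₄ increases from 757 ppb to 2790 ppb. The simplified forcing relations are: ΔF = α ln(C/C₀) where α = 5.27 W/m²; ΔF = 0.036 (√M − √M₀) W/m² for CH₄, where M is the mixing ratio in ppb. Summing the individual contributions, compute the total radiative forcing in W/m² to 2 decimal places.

ΔF = 6.74 W/m²

CO₂: 5.27 × ln(856/283) = 5.27 × ln(3.02473) = 5.27 × 1.10682 = 5.8329 W/m².
CH₄: 0.036 × (√2790 − √757) = 0.036 × (52.8205 − 27.5136) = 0.036 × 25.3069 = 0.9110 W/m².
Total ΔF = 5.8329 + 0.9110 = 6.7439 W/m².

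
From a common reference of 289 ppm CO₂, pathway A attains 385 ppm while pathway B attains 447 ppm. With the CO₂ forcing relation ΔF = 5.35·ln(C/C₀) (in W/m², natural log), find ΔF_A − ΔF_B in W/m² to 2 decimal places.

ΔF_A = 5.35 ln(385/289) = 5.35 × 0.28682 = 1.5345 W/m².
ΔF_B = 5.35 ln(447/289) = 5.35 × 0.43613 = 2.3333 W/m².
Difference: 1.5345 − 2.3333 = -0.7988 W/m².

ΔF_A − ΔF_B = -0.80 W/m²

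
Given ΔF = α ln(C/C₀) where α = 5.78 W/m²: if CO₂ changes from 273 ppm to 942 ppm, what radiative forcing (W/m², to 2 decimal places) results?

ΔF = 7.16 W/m²

CO₂ absorption bands are partially saturated, so forcing scales with the logarithm of the concentration ratio.
CO₂: 5.78 × ln(942/273) = 5.78 × ln(3.45055) = 5.78 × 1.23853 = 7.1587 W/m².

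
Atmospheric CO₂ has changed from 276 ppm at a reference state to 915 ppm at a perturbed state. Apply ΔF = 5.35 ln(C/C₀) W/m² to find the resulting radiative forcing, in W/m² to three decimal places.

ΔF = 6.412 W/m²

CO₂: 5.35 × ln(915/276) = 5.35 × ln(3.31522) = 5.35 × 1.19852 = 6.4121 W/m².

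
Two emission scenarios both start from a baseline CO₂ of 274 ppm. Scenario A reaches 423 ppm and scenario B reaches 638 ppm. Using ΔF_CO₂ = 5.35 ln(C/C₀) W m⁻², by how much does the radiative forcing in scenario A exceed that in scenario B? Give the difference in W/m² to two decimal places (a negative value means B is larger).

ΔF_A − ΔF_B = -2.20 W/m²

ΔF_A = 5.35 ln(423/274) = 5.35 × 0.43424 = 2.3232 W/m².
ΔF_B = 5.35 ln(638/274) = 5.35 × 0.84521 = 4.5219 W/m².
Difference: 2.3232 − 4.5219 = -2.1987 W/m².
(Equivalently, ΔF_A − ΔF_B = 5.35 ln(423/638) = 5.35 × -0.41097 = -2.1987 W/m².)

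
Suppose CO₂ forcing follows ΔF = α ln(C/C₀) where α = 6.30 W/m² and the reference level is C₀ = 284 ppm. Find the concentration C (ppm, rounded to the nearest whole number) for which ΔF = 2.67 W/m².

C ≈ 434 ppm

Set 6.30 ln(C/284) = 2.67, so ln(C/284) = 2.67/6.30 = 0.42381.
Then C/284 = e^0.42381 = 1.52777, giving C = 284 × 1.52777 = 433.89 ppm.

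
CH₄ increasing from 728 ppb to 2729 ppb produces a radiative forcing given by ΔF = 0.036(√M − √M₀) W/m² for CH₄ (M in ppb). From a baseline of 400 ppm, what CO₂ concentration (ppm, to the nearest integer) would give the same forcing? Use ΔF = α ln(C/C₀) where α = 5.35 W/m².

C ≈ 474 ppm

CH₄ forcing: 0.036 × (√2729 − √728) = 0.036 × (52.2398 − 26.9815) = 0.036 × 25.2583 = 0.90930 W/m².
Set 5.35 ln(C/400) = 0.90930: ln(C/400) = 0.90930/5.35 = 0.16996, so C = 400 × e^0.16996 = 400 × 1.18526 = 474.10 ppm.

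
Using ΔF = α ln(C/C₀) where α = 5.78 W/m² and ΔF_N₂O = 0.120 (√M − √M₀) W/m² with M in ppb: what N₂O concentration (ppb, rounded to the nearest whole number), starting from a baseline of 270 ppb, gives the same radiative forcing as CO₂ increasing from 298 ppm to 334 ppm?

M ≈ 481 ppb

CO₂ forcing: 5.78 × ln(334/298) = 5.78 × 0.114048 = 0.65920 W/m².
Set 0.120(√M − √270) = 0.65920: √M = 0.65920/0.120 + √270 = 5.4933 + 16.4317 = 21.9250.
M = (21.9250)² = 480.71 ppb.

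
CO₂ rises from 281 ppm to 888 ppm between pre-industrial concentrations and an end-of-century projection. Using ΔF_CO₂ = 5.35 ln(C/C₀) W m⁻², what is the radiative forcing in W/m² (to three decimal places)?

ΔF = 6.156 W/m²

CO₂: 5.35 × ln(888/281) = 5.35 × ln(3.16014) = 5.35 × 1.15062 = 6.1558 W/m².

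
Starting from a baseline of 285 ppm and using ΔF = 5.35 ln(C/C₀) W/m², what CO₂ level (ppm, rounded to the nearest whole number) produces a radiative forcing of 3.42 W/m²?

C ≈ 540 ppm

Set 5.35 ln(C/285) = 3.42, so ln(C/285) = 3.42/5.35 = 0.63925.
Then C/285 = e^0.63925 = 1.89506, giving C = 285 × 1.89506 = 540.09 ppm.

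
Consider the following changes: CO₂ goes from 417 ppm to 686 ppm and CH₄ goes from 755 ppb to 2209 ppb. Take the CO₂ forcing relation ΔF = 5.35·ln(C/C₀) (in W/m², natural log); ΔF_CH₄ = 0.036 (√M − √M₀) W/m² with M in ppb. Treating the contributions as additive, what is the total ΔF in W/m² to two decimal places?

ΔF = 3.37 W/m²

CO₂: 5.35 × ln(686/417) = 5.35 × ln(1.64508) = 5.35 × 0.49779 = 2.6632 W/m².
CH₄: 0.036 × (√2209 − √755) = 0.036 × (47.0000 − 27.4773) = 0.036 × 19.5227 = 0.7028 W/m².
Total ΔF = 2.6632 + 0.7028 = 3.3660 W/m².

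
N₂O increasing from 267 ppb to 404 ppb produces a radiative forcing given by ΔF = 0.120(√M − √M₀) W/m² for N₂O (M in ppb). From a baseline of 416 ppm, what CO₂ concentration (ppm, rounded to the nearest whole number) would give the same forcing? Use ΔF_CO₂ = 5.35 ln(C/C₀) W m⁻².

N₂O forcing: 0.120 × (√404 − √267) = 0.120 × (20.0998 − 16.3401) = 0.120 × 3.7597 = 0.45116 W/m².
Set 5.35 ln(C/416) = 0.45116: ln(C/416) = 0.45116/5.35 = 0.08433, so C = 416 × e^0.08433 = 416 × 1.08799 = 452.60 ppm.

C ≈ 453 ppm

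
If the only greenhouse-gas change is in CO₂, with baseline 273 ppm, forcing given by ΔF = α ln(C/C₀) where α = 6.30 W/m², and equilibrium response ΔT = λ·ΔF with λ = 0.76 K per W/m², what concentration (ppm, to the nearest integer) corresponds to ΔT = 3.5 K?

C ≈ 567 ppm

Required forcing: ΔF = ΔT/λ = 3.5/0.76 = 4.6053 W/m².
Then ln(C/273) = ΔF/6.30 = 4.6053/6.30 = 0.73100.
So C = 273 × e^0.73100 = 273 × 2.07716 = 567.06 ppm.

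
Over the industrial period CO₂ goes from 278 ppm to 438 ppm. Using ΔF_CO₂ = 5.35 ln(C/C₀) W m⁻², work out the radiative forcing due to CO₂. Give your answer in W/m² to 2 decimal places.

ΔF = 2.43 W/m²

CO₂ absorption bands are partially saturated, so forcing scales with the logarithm of the concentration ratio.
CO₂: 5.35 × ln(438/278) = 5.35 × ln(1.57554) = 5.35 × 0.45460 = 2.4321 W/m².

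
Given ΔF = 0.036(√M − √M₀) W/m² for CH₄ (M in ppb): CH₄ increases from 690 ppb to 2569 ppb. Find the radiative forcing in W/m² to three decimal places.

ΔF = 0.879 W/m²

CH₄: 0.036 × (√2569 − √690) = 0.036 × (50.6853 − 26.2679) = 0.036 × 24.4174 = 0.8790 W/m².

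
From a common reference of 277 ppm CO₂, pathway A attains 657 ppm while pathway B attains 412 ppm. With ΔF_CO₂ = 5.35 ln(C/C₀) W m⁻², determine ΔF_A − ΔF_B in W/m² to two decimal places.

ΔF_A − ΔF_B = 2.50 W/m²

ΔF_A = 5.35 ln(657/277) = 5.35 × 0.86367 = 4.6206 W/m².
ΔF_B = 5.35 ln(412/277) = 5.35 × 0.39701 = 2.1240 W/m².
Difference: 4.6206 − 2.1240 = 2.4966 W/m².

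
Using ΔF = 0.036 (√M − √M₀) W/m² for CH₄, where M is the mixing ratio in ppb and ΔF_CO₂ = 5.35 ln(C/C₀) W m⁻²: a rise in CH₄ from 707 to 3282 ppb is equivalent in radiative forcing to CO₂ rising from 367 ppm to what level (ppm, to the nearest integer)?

CH₄ forcing: 0.036 × (√3282 − √707) = 0.036 × (57.2887 − 26.5895) = 0.036 × 30.6992 = 1.10517 W/m².
Set 5.35 ln(C/367) = 1.10517: ln(C/367) = 1.10517/5.35 = 0.20657, so C = 367 × e^0.20657 = 367 × 1.22945 = 451.21 ppm.

C ≈ 451 ppm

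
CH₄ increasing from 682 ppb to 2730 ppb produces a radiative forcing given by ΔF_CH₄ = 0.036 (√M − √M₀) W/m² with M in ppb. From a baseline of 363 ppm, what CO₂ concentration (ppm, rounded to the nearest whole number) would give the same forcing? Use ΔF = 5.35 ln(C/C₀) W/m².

C ≈ 433 ppm

CH₄ forcing: 0.036 × (√2730 − √682) = 0.036 × (52.2494 − 26.1151) = 0.036 × 26.1343 = 0.94083 W/m².
Set 5.35 ln(C/363) = 0.94083: ln(C/363) = 0.94083/5.35 = 0.17586, so C = 363 × e^0.17586 = 363 × 1.19227 = 432.79 ppm.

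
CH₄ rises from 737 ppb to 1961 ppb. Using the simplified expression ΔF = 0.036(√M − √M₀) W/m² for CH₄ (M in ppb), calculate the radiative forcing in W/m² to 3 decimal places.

CH₄: 0.036 × (√1961 − √737) = 0.036 × (44.2832 − 27.1477) = 0.036 × 17.1355 = 0.6169 W/m².

ΔF = 0.617 W/m²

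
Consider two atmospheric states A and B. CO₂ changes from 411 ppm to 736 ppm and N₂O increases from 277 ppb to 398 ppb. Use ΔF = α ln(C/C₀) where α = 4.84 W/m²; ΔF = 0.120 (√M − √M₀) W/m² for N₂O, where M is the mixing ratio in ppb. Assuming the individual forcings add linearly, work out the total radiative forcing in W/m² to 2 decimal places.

CO₂: 4.84 × ln(736/411) = 4.84 × ln(1.79075) = 4.84 × 0.58263 = 2.8199 W/m².
N₂O: 0.120 × (√398 − √277) = 0.120 × (19.9499 − 16.6433) = 0.120 × 3.3066 = 0.3968 W/m².
Total ΔF = 2.8199 + 0.3968 = 3.2167 W/m².

ΔF = 3.22 W/m²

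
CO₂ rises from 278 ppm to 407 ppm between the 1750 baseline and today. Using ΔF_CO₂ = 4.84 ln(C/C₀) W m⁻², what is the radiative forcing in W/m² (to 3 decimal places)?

CO₂: 4.84 × ln(407/278) = 4.84 × ln(1.46403) = 4.84 × 0.38119 = 1.8450 W/m².

ΔF = 1.845 W/m²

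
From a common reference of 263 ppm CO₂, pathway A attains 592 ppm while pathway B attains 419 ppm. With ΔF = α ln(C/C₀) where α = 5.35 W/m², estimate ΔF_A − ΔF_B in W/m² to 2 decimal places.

ΔF_A = 5.35 ln(592/263) = 5.35 × 0.81135 = 4.3407 W/m².
ΔF_B = 5.35 ln(419/263) = 5.35 × 0.46572 = 2.4916 W/m².
Difference: 4.3407 − 2.4916 = 1.8491 W/m².

ΔF_A − ΔF_B = 1.85 W/m²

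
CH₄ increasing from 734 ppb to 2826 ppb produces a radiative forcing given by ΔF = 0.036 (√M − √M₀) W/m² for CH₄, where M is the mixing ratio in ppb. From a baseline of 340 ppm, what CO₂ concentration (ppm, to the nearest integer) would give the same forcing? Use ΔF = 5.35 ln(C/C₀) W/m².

C ≈ 405 ppm

CH₄ forcing: 0.036 × (√2826 − √734) = 0.036 × (53.1601 − 27.0924) = 0.036 × 26.0677 = 0.93844 W/m².
Set 5.35 ln(C/340) = 0.93844: ln(C/340) = 0.93844/5.35 = 0.17541, so C = 340 × e^0.17541 = 340 × 1.19173 = 405.19 ppm.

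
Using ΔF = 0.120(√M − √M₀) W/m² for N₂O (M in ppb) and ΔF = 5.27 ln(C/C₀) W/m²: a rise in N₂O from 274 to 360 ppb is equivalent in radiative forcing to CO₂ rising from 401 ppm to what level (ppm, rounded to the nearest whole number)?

C ≈ 424 ppm

N₂O forcing: 0.120 × (√360 − √274) = 0.120 × (18.9737 − 16.5529) = 0.120 × 2.4208 = 0.29050 W/m².
Set 5.27 ln(C/401) = 0.29050: ln(C/401) = 0.29050/5.27 = 0.05512, so C = 401 × e^0.05512 = 401 × 1.05667 = 423.72 ppm.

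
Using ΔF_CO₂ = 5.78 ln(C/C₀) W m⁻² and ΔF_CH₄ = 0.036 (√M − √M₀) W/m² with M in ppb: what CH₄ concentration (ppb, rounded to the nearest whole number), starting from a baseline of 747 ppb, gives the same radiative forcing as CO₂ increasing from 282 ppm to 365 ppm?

CO₂ forcing: 5.78 × ln(365/282) = 5.78 × 0.257990 = 1.49118 W/m².
Set 0.036(√M − √747) = 1.49118: √M = 1.49118/0.036 + √747 = 41.4217 + 27.3313 = 68.7530.
M = (68.7530)² = 4726.98 ppb.

M ≈ 4727 ppb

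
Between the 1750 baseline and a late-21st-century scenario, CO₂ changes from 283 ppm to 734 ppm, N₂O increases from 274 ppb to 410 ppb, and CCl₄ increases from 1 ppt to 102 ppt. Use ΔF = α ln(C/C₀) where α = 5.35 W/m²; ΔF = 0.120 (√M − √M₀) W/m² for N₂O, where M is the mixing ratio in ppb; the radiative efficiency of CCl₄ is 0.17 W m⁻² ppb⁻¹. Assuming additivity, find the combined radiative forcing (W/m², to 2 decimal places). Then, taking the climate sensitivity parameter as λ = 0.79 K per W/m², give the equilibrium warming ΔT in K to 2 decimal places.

CO₂: 5.35 × ln(734/283) = 5.35 × ln(2.59364) = 5.35 × 0.95306 = 5.0989 W/m².
N₂O: 0.120 × (√410 − √274) = 0.120 × (20.2485 − 16.5529) = 0.120 × 3.6956 = 0.4435 W/m².
CCl₄: Δ = 102 − 1 = 101 ppt = 0.101 ppb; ΔF = 0.17 × 0.101 = 0.0172 W/m².
Total ΔF = 5.0989 + 0.4435 + 0.0172 = 5.5596 W/m².
ΔT = λ ΔF = 0.79 × 5.56 = 4.3924 K.

ΔF = 5.56 W/m²; ΔT = 4.39 K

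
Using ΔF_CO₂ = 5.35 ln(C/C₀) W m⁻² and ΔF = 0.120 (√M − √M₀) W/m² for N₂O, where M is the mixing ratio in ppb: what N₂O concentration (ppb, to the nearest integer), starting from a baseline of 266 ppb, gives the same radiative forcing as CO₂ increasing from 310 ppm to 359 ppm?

CO₂ forcing: 5.35 × ln(359/310) = 5.35 × 0.146750 = 0.78511 W/m².
Set 0.120(√M − √266) = 0.78511: √M = 0.78511/0.120 + √266 = 6.5426 + 16.3095 = 22.8521.
M = (22.8521)² = 522.22 ppb.

M ≈ 522 ppb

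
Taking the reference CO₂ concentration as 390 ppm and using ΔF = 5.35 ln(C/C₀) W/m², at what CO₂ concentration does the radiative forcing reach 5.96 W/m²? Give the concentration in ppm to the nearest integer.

C ≈ 1188 ppm

Set 5.35 ln(C/390) = 5.96, so ln(C/390) = 5.96/5.35 = 1.11402.
Then C/390 = e^1.11402 = 3.04658, giving C = 390 × 3.04658 = 1188.17 ppm.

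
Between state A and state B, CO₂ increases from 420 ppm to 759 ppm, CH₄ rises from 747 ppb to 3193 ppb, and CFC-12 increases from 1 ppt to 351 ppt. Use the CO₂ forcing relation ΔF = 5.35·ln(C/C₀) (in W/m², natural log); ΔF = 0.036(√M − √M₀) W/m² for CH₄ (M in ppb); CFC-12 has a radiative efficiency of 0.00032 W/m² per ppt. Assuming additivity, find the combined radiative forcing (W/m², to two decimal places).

CO₂: 5.35 × ln(759/420) = 5.35 × ln(1.80714) = 5.35 × 0.59175 = 3.1659 W/m².
CH₄: 0.036 × (√3193 − √747) = 0.036 × (56.5066 − 27.3313) = 0.036 × 29.1753 = 1.0503 W/m².
CFC-12: ΔF = 0.00032 × (351 − 1) = 0.00032 × 350 = 0.1120 W/m².
Total ΔF = 3.1659 + 1.0503 + 0.1120 = 4.3282 W/m².

ΔF = 4.33 W/m²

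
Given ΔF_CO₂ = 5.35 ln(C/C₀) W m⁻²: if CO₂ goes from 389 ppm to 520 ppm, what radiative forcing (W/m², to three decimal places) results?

CO₂ absorption bands are partially saturated, so forcing scales with the logarithm of the concentration ratio.
CO₂: 5.35 × ln(520/389) = 5.35 × ln(1.33676) = 5.35 × 0.29025 = 1.5528 W/m².

ΔF = 1.553 W/m²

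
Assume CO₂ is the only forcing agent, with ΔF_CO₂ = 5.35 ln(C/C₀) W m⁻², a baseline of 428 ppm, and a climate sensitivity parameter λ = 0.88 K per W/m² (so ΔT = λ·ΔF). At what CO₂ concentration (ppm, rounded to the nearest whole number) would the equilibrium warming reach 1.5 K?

Required forcing: ΔF = ΔT/λ = 1.5/0.88 = 1.7045 W/m².
Then ln(C/428) = ΔF/5.35 = 1.7045/5.35 = 0.31860.
So C = 428 × e^0.31860 = 428 × 1.37520 = 588.59 ppm.

C ≈ 589 ppm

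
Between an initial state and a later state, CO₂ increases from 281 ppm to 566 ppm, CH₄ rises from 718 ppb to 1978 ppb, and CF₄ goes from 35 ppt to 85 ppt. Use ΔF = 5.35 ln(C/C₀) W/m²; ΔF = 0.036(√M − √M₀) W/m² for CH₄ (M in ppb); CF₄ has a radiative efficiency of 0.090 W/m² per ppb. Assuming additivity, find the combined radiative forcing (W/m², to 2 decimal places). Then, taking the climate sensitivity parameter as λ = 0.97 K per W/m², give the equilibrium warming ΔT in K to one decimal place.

ΔF = 4.39 W/m²; ΔT = 4.3 K

CO₂: 5.35 × ln(566/281) = 5.35 × ln(2.01423) = 5.35 × 0.70024 = 3.7463 W/m².
CH₄: 0.036 × (√1978 − √718) = 0.036 × (44.4747 − 26.7955) = 0.036 × 17.6792 = 0.6365 W/m².
CF₄: Δ = 85 − 35 = 50 ppt = 0.050 ppb; ΔF = 0.090 × 0.050 = 0.0045 W/m².
Total ΔF = 3.7463 + 0.6365 + 0.0045 = 4.3873 W/m².
ΔT = λ ΔF = 0.97 × 4.39 = 4.2583 K.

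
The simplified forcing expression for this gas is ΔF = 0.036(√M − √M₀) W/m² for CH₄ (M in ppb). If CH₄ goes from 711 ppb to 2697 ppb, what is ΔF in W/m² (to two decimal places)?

CH₄: 0.036 × (√2697 − √711) = 0.036 × (51.9326 − 26.6646) = 0.036 × 25.2680 = 0.9096 W/m².

ΔF = 0.91 W/m²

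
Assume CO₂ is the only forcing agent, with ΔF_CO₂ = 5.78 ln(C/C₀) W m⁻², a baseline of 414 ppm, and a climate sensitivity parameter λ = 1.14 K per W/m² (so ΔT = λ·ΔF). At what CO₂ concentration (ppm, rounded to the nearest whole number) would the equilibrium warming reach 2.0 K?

Required forcing: ΔF = ΔT/λ = 2.0/1.14 = 1.7544 W/m².
Then ln(C/414) = ΔF/5.78 = 1.7544/5.78 = 0.30353.
So C = 414 × e^0.30353 = 414 × 1.35463 = 560.82 ppm.

C ≈ 561 ppm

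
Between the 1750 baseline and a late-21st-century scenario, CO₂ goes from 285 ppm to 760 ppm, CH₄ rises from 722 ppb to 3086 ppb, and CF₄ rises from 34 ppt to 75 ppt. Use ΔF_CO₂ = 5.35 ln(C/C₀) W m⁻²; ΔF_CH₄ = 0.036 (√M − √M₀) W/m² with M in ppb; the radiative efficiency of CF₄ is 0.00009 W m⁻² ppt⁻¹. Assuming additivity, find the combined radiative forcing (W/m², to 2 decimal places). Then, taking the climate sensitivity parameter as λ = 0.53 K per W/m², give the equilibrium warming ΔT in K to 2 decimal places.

ΔF = 6.28 W/m²; ΔT = 3.33 K

CO₂: 5.35 × ln(760/285) = 5.35 × ln(2.66667) = 5.35 × 0.98083 = 5.2474 W/m².
CH₄: 0.036 × (√3086 − √722) = 0.036 × (55.5518 − 26.8701) = 0.036 × 28.6817 = 1.0325 W/m².
CF₄: ΔF = 0.00009 × (75 − 34) = 0.00009 × 41 = 0.0037 W/m².
Total ΔF = 5.2474 + 1.0325 + 0.0037 = 6.2836 W/m².
ΔT = λ ΔF = 0.53 × 6.28 = 3.3284 K.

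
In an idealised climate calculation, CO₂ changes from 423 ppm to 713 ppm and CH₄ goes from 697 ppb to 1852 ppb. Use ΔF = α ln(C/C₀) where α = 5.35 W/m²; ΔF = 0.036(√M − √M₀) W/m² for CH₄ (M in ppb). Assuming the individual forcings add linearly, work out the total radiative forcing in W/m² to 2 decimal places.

ΔF = 3.39 W/m²

CO₂: 5.35 × ln(713/423) = 5.35 × ln(1.68558) = 5.35 × 0.52211 = 2.7933 W/m².
CH₄: 0.036 × (√1852 − √697) = 0.036 × (43.0349 − 26.4008) = 0.036 × 16.6341 = 0.5988 W/m².
Total ΔF = 2.7933 + 0.5988 = 3.3921 W/m².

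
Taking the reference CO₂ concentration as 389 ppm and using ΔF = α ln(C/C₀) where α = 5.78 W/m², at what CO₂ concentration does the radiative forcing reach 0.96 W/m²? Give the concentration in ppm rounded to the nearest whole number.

C ≈ 459 ppm

Set 5.78 ln(C/389) = 0.96, so ln(C/389) = 0.96/5.78 = 0.16609.
Then C/389 = e^0.16609 = 1.18068, giving C = 389 × 1.18068 = 459.28 ppm.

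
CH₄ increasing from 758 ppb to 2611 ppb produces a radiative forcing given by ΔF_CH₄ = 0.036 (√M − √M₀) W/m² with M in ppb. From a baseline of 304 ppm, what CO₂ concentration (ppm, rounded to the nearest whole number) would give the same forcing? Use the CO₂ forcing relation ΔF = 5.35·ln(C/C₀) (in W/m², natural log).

CH₄ forcing: 0.036 × (√2611 − √758) = 0.036 × (51.0979 − 27.5318) = 0.036 × 23.5661 = 0.84838 W/m².
Set 5.35 ln(C/304) = 0.84838: ln(C/304) = 0.84838/5.35 = 0.15858, so C = 304 × e^0.15858 = 304 × 1.17185 = 356.24 ppm.

C ≈ 356 ppm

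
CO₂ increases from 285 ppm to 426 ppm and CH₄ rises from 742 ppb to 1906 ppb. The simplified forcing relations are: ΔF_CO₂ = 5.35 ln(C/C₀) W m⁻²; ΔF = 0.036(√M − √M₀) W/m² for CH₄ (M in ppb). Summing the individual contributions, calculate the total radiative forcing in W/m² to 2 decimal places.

CO₂: 5.35 × ln(426/285) = 5.35 × ln(1.49474) = 5.35 × 0.40195 = 2.1504 W/m².
CH₄: 0.036 × (√1906 − √742) = 0.036 × (43.6578 − 27.2397) = 0.036 × 16.4181 = 0.5911 W/m².
Total ΔF = 2.1504 + 0.5911 = 2.7415 W/m².

ΔF = 2.74 W/m²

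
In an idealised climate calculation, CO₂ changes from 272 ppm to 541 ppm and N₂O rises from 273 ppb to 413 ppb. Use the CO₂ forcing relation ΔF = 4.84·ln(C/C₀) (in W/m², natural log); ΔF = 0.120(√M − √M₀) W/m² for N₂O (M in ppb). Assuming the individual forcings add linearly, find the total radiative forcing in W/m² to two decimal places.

ΔF = 3.78 W/m²

CO₂: 4.84 × ln(541/272) = 4.84 × ln(1.98897) = 4.84 × 0.68762 = 3.3281 W/m².
N₂O: 0.120 × (√413 − √273) = 0.120 × (20.3224 − 16.5227) = 0.120 × 3.7997 = 0.4560 W/m².
Total ΔF = 3.3281 + 0.4560 = 3.7841 W/m².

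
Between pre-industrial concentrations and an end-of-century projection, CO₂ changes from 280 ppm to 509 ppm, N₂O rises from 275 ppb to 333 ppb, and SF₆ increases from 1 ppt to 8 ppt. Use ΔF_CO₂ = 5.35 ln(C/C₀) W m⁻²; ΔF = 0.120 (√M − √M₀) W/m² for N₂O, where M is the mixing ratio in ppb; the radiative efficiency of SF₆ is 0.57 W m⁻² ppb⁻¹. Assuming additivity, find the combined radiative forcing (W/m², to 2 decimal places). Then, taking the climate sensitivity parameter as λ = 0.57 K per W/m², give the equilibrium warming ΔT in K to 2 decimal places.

ΔF = 3.40 W/m²; ΔT = 1.94 K

CO₂: 5.35 × ln(509/280) = 5.35 × ln(1.81786) = 5.35 × 0.59766 = 3.1975 W/m².
N₂O: 0.120 × (√333 − √275) = 0.120 × (18.2483 − 16.5831) = 0.120 × 1.6652 = 0.1998 W/m².
SF₆: Δ = 8 − 1 = 7 ppt = 0.007 ppb; ΔF = 0.57 × 0.007 = 0.0040 W/m².
Total ΔF = 3.1975 + 0.1998 + 0.0040 = 3.4013 W/m².
ΔT = λ ΔF = 0.57 × 3.40 = 1.9380 K.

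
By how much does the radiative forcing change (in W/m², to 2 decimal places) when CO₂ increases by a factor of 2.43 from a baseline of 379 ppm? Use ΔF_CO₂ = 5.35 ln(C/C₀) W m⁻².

ΔF = 5.35 × ln(2.43) = 5.35 × 0.88789 = 4.7502 W/m².

ΔF = 4.75 W/m²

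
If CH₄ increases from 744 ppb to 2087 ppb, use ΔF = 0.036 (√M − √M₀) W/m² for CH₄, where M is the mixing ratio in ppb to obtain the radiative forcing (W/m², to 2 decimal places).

ΔF = 0.66 W/m²

CH₄: 0.036 × (√2087 − √744) = 0.036 × (45.6837 − 27.2764) = 0.036 × 18.4073 = 0.6627 W/m².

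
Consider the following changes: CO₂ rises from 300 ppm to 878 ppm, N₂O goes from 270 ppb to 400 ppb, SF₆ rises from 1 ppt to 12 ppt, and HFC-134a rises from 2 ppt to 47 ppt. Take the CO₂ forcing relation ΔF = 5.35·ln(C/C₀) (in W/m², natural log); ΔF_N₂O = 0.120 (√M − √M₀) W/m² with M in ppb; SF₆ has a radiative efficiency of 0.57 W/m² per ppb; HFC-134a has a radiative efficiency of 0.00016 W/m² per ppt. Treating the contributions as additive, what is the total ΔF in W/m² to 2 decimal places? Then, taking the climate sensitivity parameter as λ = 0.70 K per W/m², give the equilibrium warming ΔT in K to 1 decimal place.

CO₂: 5.35 × ln(878/300) = 5.35 × ln(2.92667) = 5.35 × 1.07387 = 5.7452 W/m².
N₂O: 0.120 × (√400 − √270) = 0.120 × (20.0000 − 16.4317) = 0.120 × 3.5683 = 0.4282 W/m².
SF₆: Δ = 12 − 1 = 11 ppt = 0.011 ppb; ΔF = 0.57 × 0.011 = 0.0063 W/m².
HFC-134a: ΔF = 0.00016 × (47 − 2) = 0.00016 × 45 = 0.0072 W/m².
Total ΔF = 5.7452 + 0.4282 + 0.0063 + 0.0072 = 6.1869 W/m².
ΔT = λ ΔF = 0.70 × 6.19 = 4.3330 K.

ΔF = 6.19 W/m²; ΔT = 4.3 K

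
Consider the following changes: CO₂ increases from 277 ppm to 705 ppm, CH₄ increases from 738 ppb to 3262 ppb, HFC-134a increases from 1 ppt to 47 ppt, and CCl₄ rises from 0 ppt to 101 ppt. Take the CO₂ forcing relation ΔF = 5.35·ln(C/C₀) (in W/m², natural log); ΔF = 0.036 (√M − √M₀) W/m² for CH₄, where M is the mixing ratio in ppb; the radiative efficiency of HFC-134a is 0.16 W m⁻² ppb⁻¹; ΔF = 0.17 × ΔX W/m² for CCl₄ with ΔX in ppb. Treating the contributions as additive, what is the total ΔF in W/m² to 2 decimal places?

ΔF = 6.10 W/m²

CO₂: 5.35 × ln(705/277) = 5.35 × ln(2.54513) = 5.35 × 0.93418 = 4.9979 W/m².
CH₄: 0.036 × (√3262 − √738) = 0.036 × (57.1139 − 27.1662) = 0.036 × 29.9477 = 1.0781 W/m².
HFC-134a: Δ = 47 − 1 = 46 ppt = 0.046 ppb; ΔF = 0.16 × 0.046 = 0.0074 W/m².
CCl₄: Δ = 101 − 0 = 101 ppt = 0.101 ppb; ΔF = 0.17 × 0.101 = 0.0172 W/m².
Total ΔF = 4.9979 + 1.0781 + 0.0074 + 0.0172 = 6.1006 W/m².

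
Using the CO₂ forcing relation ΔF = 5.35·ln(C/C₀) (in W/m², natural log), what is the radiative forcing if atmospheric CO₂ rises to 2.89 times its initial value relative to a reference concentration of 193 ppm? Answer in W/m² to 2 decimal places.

ΔF = 5.68 W/m²

ΔF = 5.35 × ln(2.89) = 5.35 × 1.06126 = 5.6777 W/m².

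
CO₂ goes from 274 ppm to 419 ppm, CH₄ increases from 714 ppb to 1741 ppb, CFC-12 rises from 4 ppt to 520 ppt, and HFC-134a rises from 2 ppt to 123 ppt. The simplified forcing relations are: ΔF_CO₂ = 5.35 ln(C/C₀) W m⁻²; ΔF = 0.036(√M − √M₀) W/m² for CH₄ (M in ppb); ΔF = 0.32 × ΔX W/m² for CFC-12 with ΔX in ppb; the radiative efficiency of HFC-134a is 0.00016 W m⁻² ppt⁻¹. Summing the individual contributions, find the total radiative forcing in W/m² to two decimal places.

ΔF = 3.00 W/m²

CO₂: 5.35 × ln(419/274) = 5.35 × ln(1.52920) = 5.35 × 0.42474 = 2.2724 W/m².
CH₄: 0.036 × (√1741 − √714) = 0.036 × (41.7253 − 26.7208) = 0.036 × 15.0045 = 0.5402 W/m².
CFC-12: Δ = 520 − 4 = 516 ppt = 0.516 ppb; ΔF = 0.32 × 0.516 = 0.1651 W/m².
HFC-134a: ΔF = 0.00016 × (123 − 2) = 0.00016 × 121 = 0.0194 W/m².
Total ΔF = 2.2724 + 0.5402 + 0.1651 + 0.0194 = 2.9971 W/m².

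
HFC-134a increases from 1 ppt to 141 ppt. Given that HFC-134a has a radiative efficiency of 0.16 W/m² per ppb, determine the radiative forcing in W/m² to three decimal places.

ΔF = 0.022 W/m²

HFC-134a: Δ = 141 − 1 = 140 ppt = 0.140 ppb; ΔF = 0.16 × 0.140 = 0.0224 W/m².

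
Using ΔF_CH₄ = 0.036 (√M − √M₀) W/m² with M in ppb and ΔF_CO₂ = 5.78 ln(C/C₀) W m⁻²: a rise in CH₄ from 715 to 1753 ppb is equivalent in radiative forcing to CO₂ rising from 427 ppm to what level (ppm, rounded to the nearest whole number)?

C ≈ 469 ppm

CH₄ forcing: 0.036 × (√1753 − √715) = 0.036 × (41.8688 − 26.7395) = 0.036 × 15.1293 = 0.54465 W/m².
Set 5.78 ln(C/427) = 0.54465: ln(C/427) = 0.54465/5.78 = 0.09423, so C = 427 × e^0.09423 = 427 × 1.09881 = 469.19 ppm.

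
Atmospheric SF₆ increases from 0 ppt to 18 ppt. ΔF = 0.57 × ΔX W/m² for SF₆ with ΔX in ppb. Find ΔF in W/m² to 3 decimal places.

ΔF = 0.010 W/m²

SF₆: Δ = 18 − 0 = 18 ppt = 0.018 ppb; ΔF = 0.57 × 0.018 = 0.0103 W/m².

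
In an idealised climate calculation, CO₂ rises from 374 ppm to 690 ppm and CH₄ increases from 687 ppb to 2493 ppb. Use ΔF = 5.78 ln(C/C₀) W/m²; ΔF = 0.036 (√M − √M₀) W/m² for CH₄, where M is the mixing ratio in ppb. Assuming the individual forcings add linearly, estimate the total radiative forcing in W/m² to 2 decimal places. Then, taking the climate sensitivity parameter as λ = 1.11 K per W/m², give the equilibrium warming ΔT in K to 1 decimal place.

CO₂: 5.78 × ln(690/374) = 5.78 × ln(1.84492) = 5.78 × 0.61244 = 3.5399 W/m².
CH₄: 0.036 × (√2493 − √687) = 0.036 × (49.9300 − 26.2107) = 0.036 × 23.7193 = 0.8539 W/m².
Total ΔF = 3.5399 + 0.8539 = 4.3938 W/m².
ΔT = λ ΔF = 1.11 × 4.39 = 4.8729 K.

ΔF = 4.39 W/m²; ΔT = 4.9 K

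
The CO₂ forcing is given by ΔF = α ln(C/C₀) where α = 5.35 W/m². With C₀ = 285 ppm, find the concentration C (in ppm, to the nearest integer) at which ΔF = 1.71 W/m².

Set 5.35 ln(C/285) = 1.71, so ln(C/285) = 1.71/5.35 = 0.31963.
Then C/285 = e^0.31963 = 1.37662, giving C = 285 × 1.37662 = 392.34 ppm.

C ≈ 392 ppm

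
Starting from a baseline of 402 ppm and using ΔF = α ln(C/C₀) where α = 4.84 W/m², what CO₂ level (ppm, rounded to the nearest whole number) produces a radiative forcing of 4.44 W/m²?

C ≈ 1006 ppm

Set 4.84 ln(C/402) = 4.44, so ln(C/402) = 4.44/4.84 = 0.91736.
Then C/402 = e^0.91736 = 2.50267, giving C = 402 × 2.50267 = 1006.07 ppm.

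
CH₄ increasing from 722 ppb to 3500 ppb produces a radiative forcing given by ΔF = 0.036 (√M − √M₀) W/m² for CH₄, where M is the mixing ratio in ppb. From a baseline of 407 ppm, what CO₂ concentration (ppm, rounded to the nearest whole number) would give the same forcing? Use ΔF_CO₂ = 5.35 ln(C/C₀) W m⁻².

C ≈ 506 ppm

CH₄ forcing: 0.036 × (√3500 − √722) = 0.036 × (59.1608 − 26.8701) = 0.036 × 32.2907 = 1.16247 W/m².
Set 5.35 ln(C/407) = 1.16247: ln(C/407) = 1.16247/5.35 = 0.21728, so C = 407 × e^0.21728 = 407 × 1.24269 = 505.77 ppm.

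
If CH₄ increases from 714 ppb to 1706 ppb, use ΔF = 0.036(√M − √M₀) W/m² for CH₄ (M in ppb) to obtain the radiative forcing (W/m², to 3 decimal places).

ΔF = 0.525 W/m²

CH₄: 0.036 × (√1706 − √714) = 0.036 × (41.3038 − 26.7208) = 0.036 × 14.5830 = 0.5250 W/m².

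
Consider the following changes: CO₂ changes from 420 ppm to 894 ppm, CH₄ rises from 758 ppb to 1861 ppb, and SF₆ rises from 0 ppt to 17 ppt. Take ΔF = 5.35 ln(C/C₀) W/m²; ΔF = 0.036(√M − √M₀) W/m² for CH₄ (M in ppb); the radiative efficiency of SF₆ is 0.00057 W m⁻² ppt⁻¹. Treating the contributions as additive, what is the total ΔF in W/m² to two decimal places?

ΔF = 4.61 W/m²

CO₂: 5.35 × ln(894/420) = 5.35 × ln(2.12857) = 5.35 × 0.75545 = 4.0417 W/m².
CH₄: 0.036 × (√1861 − √758) = 0.036 × (43.1393 − 27.5318) = 0.036 × 15.6075 = 0.5619 W/m².
SF₆: ΔF = 0.00057 × (17 − 0) = 0.00057 × 17 = 0.0097 W/m².
Total ΔF = 4.0417 + 0.5619 + 0.0097 = 4.6133 W/m².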